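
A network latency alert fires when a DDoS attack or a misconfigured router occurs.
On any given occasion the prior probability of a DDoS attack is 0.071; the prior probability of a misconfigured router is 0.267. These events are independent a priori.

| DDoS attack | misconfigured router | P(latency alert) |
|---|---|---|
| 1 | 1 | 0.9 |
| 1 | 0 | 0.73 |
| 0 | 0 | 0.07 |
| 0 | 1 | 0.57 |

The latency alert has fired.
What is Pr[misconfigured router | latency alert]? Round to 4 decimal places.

P(latency alert) = 0.07×0.929×0.733 + 0.57×0.929×0.267 + 0.73×0.071×0.733 + 0.9×0.071×0.267 = 0.047667 + 0.141385 + 0.037991 + 0.017061 = 0.244104
The misconfigured router-present share is 0.141385 + 0.017061 = 0.158446.
P(misconfigured router | latency alert) = 0.158446 / 0.244104 ≈ 0.6491

Pr[misconfigured router | latency alert] ≈ 0.6491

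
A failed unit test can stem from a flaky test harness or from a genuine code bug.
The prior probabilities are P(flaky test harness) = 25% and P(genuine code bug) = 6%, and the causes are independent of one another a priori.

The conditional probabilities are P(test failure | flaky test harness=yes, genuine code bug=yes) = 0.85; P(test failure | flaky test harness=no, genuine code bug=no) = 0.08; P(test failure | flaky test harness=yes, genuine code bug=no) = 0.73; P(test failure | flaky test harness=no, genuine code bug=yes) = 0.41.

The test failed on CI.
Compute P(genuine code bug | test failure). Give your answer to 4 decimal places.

P(genuine code bug | test failure) ≈ 0.1204

P(test failure) = 0.08*0.75*0.94 + 0.41*0.75*0.06 + 0.73*0.25*0.94 + 0.85*0.25*0.06 = 0.056400 + 0.018450 + 0.171550 + 0.012750 = 0.259150
Restricting to configurations with genuine code bug present: 0.018450 + 0.012750 = 0.031200.
So P(genuine code bug | test failure) = 0.031200/0.259150 ≈ 0.1204.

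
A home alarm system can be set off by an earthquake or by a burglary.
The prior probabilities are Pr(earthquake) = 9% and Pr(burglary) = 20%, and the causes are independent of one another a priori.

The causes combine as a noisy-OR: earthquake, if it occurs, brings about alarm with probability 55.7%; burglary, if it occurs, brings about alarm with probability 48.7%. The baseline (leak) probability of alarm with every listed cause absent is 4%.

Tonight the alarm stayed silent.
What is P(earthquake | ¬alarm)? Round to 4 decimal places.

Under noisy-OR, P(alarm | causes) = 1 − (1−0.04)·∏(1−qᵢ) over the active causes.
P(¬alarm) = 0.96×0.91×0.8 + 0.49248×0.91×0.2 + 0.42528×0.09×0.8 + 0.218169×0.09×0.2 = 0.698880 + 0.089631 + 0.030620 + 0.003927 = 0.823058
Of this, 0.034547 comes from 0.030620 + 0.003927 (the earthquake=true cases).
P(earthquake | ¬alarm) = 0.034547 / 0.823058 ≈ 0.0420

P(earthquake | ¬alarm) ≈ 0.0420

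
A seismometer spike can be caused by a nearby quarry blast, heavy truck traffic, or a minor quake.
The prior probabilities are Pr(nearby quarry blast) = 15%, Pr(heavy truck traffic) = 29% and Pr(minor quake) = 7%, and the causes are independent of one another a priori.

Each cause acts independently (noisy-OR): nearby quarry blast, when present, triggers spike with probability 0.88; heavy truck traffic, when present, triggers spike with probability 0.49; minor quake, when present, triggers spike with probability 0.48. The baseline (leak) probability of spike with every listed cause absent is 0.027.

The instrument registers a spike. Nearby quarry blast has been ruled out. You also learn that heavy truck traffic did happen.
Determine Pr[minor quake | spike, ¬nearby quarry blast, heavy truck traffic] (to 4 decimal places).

Pr[minor quake | spike, ¬nearby quarry blast, heavy truck traffic] ≈ 0.0998

Under noisy-OR, P(spike | causes) = 1 − (1−0.027)·∏(1−qᵢ) over the active causes.
P(spike | ¬nearby quarry blast, heavy truck traffic) = 0.50377*0.93 + 0.74196*0.07 = 0.468506 + 0.051937 = 0.520443
Of this, 0.051937 comes from 0.74196*0.07 (the minor quake=true cases).
Hence the posterior is 0.051937/0.520443 ≈ 0.0998.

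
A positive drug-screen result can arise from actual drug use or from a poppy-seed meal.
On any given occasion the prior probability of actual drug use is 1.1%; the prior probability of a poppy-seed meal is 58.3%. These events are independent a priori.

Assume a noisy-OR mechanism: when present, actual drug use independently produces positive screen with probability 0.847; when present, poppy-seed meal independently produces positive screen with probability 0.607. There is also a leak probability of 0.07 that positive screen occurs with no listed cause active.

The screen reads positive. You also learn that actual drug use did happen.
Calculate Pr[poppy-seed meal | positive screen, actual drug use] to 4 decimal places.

Under noisy-OR, P(positive screen | causes) = 1 − (1−0.07)·∏(1−qᵢ) over the active causes.
Enumerate both values of poppy-seed meal and weight by the priors:
  P(positive screen | actual drug use) = 0.85771·0.417 + 0.94408·0.583
        = 0.357665 + 0.550399 = 0.908064
Keeping only the poppy-seed meal-present terms gives 0.550399, so
  P(poppy-seed meal | positive screen, actual drug use) = 0.550399 / 0.908064 ≈ 0.6061

Pr[poppy-seed meal | positive screen, actual drug use] ≈ 0.6061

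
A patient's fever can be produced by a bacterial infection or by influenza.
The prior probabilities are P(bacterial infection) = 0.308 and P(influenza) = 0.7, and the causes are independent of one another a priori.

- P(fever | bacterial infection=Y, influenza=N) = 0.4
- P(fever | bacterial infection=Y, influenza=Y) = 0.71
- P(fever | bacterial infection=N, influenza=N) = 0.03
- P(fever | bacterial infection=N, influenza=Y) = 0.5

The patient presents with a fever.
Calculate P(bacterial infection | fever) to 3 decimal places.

P(bacterial infection | fever) ≈ 0.433

For the numerator, keep only bacterial infection=true terms: 0.036960 + 0.153076 = 0.190036
Denominator P(fever): 0.03·0.692·0.3 + 0.5·0.692·0.7 + 0.4·0.308·0.3 + 0.71·0.308·0.7 = 0.438464
P(bacterial infection | fever) = 0.190036/0.438464 ≈ 0.433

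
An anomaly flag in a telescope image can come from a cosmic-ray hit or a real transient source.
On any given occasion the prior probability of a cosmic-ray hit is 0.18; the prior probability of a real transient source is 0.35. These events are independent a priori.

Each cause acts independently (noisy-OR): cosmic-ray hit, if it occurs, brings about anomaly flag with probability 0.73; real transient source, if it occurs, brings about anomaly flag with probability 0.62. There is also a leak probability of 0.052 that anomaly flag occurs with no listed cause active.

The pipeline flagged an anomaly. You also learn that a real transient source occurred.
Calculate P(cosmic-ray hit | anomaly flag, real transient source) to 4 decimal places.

P(cosmic-ray hit | anomaly flag, real transient source) ≈ 0.2365

Under noisy-OR, P(anomaly flag | causes) = 1 − (1−0.052)·∏(1−qᵢ) over the active causes.
Numerator (weight on configurations with cosmic-ray hit): 0.902735×0.18 = 0.162492
Normalizer over all consistent configurations: 0.63976×0.82 + 0.902735×0.18 = 0.687095
P(cosmic-ray hit | anomaly flag, real transient source) = 0.162492/0.687095 ≈ 0.2365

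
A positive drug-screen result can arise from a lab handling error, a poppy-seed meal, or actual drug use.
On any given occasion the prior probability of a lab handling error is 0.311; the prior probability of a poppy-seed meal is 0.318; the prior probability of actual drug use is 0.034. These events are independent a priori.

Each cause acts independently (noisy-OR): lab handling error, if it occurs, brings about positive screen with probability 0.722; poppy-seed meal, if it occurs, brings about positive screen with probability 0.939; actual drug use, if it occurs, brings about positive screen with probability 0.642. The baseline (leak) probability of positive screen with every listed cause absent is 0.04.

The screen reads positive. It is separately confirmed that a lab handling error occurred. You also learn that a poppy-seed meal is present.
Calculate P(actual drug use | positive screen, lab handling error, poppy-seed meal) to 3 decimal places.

P(actual drug use | positive screen, lab handling error, poppy-seed meal) ≈ 0.034

Under noisy-OR, P(positive screen | causes) = 1 − (1−0.04)·∏(1−qᵢ) over the active causes.
P(positive screen | lab handling error, poppy-seed meal) = 0.98372*0.966 + 0.994172*0.034 = 0.950274 + 0.033802 = 0.984076
Restricting to configurations with actual drug use present: 0.994172*0.034 = 0.033802.
P(actual drug use | positive screen, lab handling error, poppy-seed meal) = 0.033802 / 0.984076 ≈ 0.034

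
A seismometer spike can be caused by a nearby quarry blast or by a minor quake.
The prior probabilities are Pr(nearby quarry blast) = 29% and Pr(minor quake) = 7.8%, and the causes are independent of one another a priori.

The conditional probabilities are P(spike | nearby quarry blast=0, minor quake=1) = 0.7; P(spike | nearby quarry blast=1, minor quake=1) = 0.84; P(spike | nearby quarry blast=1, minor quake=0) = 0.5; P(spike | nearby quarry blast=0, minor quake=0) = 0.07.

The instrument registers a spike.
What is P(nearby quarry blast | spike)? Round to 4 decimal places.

P(nearby quarry blast | spike) ≈ 0.6435

Enumerate the 4 (nearby quarry blast, minor quake) configurations and weight by the priors:
  P(spike) = 0.07·0.71·0.922 + 0.7·0.71·0.078 + 0.5·0.29·0.922 + 0.84·0.29·0.078
        = 0.045823 + 0.038766 + 0.133690 + 0.019001 = 0.237280
The terms with nearby quarry blast present sum to 0.152691, so
  P(nearby quarry blast | spike) = 0.152691 / 0.237280 ≈ 0.6435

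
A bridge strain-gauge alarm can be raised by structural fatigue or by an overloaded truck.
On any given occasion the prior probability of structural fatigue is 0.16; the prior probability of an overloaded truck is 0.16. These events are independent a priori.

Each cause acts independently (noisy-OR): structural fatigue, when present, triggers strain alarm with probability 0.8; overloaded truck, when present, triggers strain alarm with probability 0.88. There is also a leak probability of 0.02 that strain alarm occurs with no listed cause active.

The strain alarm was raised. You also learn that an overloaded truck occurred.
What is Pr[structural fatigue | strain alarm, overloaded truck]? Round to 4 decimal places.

Under noisy-OR, P(strain alarm | causes) = 1 − (1−0.02)·∏(1−qᵢ) over the active causes.
P(strain alarm | overloaded truck) = 0.8824×0.84 + 0.97648×0.16 = 0.741216 + 0.156237 = 0.897453
Of this, 0.156237 comes from 0.97648×0.16 (the structural fatigue=true cases).
So P(structural fatigue | strain alarm, overloaded truck) = 0.156237/0.897453 ≈ 0.1741.

Pr[structural fatigue | strain alarm, overloaded truck] ≈ 0.1741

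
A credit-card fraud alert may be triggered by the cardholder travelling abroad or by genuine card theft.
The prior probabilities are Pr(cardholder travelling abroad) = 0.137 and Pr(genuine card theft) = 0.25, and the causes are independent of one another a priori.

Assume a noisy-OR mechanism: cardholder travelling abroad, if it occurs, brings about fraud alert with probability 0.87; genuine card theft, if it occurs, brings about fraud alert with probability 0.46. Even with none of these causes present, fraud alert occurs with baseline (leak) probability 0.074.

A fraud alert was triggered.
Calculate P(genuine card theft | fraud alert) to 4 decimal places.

Under noisy-OR, P(fraud alert | causes) = 1 − (1−0.074)·∏(1−qᵢ) over the active causes.
By total probability over the 4 (cardholder travelling abroad, genuine card theft) configurations:
  P(fraud alert) = 0.074×0.863×0.75 + 0.49996×0.863×0.25 + 0.87962×0.137×0.75 + 0.934995×0.137×0.25
        = 0.047897 + 0.107866 + 0.090381 + 0.032024 = 0.278168
Keeping only the genuine card theft-present terms gives 0.139890, so
  P(genuine card theft | fraud alert) = 0.139890 / 0.278168 ≈ 0.5029

P(genuine card theft | fraud alert) ≈ 0.5029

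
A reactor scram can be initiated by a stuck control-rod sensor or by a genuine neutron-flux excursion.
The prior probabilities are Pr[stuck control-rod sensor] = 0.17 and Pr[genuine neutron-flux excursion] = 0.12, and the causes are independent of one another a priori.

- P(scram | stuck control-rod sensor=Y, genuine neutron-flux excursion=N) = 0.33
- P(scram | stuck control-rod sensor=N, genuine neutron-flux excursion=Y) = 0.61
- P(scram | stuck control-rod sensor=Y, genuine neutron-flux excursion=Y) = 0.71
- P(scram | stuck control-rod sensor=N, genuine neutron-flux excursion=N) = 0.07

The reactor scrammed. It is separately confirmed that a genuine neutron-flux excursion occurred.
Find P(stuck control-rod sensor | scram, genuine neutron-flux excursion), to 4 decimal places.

P(scram | genuine neutron-flux excursion) = 0.61×0.83 + 0.71×0.17 = 0.506300 + 0.120700 = 0.627000
Restricting to configurations with stuck control-rod sensor present: 0.71×0.17 = 0.120700.
Hence the posterior is 0.120700/0.627000 ≈ 0.1925.

P(stuck control-rod sensor | scram, genuine neutron-flux excursion) ≈ 0.1925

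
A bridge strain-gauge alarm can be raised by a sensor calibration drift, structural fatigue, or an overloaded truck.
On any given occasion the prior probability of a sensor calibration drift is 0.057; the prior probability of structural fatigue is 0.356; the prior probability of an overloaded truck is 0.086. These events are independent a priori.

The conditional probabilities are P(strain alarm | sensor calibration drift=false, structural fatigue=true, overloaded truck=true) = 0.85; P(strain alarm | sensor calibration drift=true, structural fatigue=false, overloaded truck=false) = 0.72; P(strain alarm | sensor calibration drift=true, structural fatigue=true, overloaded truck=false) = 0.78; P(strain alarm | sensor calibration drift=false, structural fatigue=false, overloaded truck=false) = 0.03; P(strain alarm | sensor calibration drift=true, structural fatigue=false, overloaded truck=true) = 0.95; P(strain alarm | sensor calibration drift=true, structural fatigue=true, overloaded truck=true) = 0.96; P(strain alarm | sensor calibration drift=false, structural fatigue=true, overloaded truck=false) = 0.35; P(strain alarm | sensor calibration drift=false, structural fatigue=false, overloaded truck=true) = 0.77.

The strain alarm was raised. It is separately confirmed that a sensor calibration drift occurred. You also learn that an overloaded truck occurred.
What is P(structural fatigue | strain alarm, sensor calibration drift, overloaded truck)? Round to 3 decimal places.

P(structural fatigue | strain alarm, sensor calibration drift, overloaded truck) ≈ 0.358

Numerator (weight on configurations with structural fatigue): 0.96·0.356 = 0.341760
The normalizing constant is 0.95·0.644 + 0.96·0.356 = 0.953560
Posterior = 0.341760 / 0.953560 ≈ 0.358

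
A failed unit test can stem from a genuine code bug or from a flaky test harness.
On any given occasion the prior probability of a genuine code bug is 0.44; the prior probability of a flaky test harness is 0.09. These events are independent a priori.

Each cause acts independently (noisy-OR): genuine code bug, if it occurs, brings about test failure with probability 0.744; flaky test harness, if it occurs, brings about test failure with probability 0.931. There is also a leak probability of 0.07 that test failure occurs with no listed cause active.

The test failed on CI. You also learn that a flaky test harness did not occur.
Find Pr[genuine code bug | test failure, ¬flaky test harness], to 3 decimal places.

Under noisy-OR, P(test failure | causes) = 1 − (1−0.07)·∏(1−qᵢ) over the active causes.
By total probability over both values of genuine code bug:
  P(test failure | ¬flaky test harness) = 0.07*0.56 + 0.76192*0.44
        = 0.039200 + 0.335245 = 0.374445
Keeping only the genuine code bug-present terms gives 0.335245, so
  P(genuine code bug | test failure, ¬flaky test harness) = 0.335245 / 0.374445 ≈ 0.895

Pr[genuine code bug | test failure, ¬flaky test harness] ≈ 0.895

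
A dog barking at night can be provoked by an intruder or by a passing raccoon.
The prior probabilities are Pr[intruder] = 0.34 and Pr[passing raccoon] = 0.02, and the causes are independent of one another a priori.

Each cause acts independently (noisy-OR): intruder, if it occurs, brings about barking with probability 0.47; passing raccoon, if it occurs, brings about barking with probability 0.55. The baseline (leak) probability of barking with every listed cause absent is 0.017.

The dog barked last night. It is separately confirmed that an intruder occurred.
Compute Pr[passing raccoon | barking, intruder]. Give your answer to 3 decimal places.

Under noisy-OR, P(barking | causes) = 1 − (1−0.017)·∏(1−qᵢ) over the active causes.
P(barking | intruder) = 0.47901×0.98 + 0.765555×0.02 = 0.469430 + 0.015311 = 0.484741
Of this, 0.015311 comes from 0.765555×0.02 (the passing raccoon=true cases).
P(passing raccoon | barking, intruder) = 0.015311 / 0.484741 ≈ 0.032

Pr[passing raccoon | barking, intruder] ≈ 0.032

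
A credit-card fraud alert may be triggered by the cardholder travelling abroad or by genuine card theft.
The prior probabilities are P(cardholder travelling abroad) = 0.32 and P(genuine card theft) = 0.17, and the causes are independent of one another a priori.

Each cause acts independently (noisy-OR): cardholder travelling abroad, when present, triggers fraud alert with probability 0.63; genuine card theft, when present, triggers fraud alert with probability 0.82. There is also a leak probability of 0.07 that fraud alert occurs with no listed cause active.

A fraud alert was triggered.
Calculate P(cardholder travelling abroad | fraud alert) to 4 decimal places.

P(cardholder travelling abroad | fraud alert) ≈ 0.6239

Under noisy-OR, P(fraud alert | causes) = 1 − (1−0.07)·∏(1−qᵢ) over the active causes.
P(fraud alert) = 0.07*0.68*0.83 + 0.8326*0.68*0.17 + 0.6559*0.32*0.83 + 0.938062*0.32*0.17 = 0.039508 + 0.096249 + 0.174207 + 0.051031 = 0.360995
Restricting to configurations with cardholder travelling abroad present: 0.174207 + 0.051031 = 0.225238.
P(cardholder travelling abroad | fraud alert) = 0.225238 / 0.360995 ≈ 0.6239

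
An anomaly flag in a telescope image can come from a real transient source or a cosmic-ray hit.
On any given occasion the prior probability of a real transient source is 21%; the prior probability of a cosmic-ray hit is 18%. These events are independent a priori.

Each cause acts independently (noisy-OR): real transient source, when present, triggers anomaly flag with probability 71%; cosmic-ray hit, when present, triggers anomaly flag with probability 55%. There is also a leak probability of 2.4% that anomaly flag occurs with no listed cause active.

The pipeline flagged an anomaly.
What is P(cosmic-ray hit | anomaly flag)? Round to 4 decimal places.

Under noisy-OR, P(anomaly flag | causes) = 1 − (1−0.024)·∏(1−qᵢ) over the active causes.
By total probability over the 4 (real transient source, cosmic-ray hit) configurations:
  P(anomaly flag) = 0.024×0.79×0.82 + 0.5608×0.79×0.18 + 0.71696×0.21×0.82 + 0.872632×0.21×0.18
        = 0.015547 + 0.079746 + 0.123461 + 0.032985 = 0.251739
Configurations with cosmic-ray hit contribute 0.112731, so
  P(cosmic-ray hit | anomaly flag) = 0.112731 / 0.251739 ≈ 0.4478

P(cosmic-ray hit | anomaly flag) ≈ 0.4478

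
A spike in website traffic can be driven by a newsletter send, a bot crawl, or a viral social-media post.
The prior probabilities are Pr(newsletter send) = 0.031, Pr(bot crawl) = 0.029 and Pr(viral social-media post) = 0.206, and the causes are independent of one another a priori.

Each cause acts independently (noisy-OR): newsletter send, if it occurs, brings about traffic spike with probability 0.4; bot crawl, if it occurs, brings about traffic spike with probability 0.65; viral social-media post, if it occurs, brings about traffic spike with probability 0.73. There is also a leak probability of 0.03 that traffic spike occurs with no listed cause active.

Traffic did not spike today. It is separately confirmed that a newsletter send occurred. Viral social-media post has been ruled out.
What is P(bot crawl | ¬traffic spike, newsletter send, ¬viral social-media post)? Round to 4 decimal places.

P(bot crawl | ¬traffic spike, newsletter send, ¬viral social-media post) ≈ 0.0103

Under noisy-OR, P(traffic spike | causes) = 1 − (1−0.03)·∏(1−qᵢ) over the active causes.
Weight on bot crawl=true, given the evidence: 0.2037×0.029 = 0.005907
Normalizer over all consistent configurations: 0.582×0.971 + 0.2037×0.029 = 0.571029
P(bot crawl | ¬traffic spike, newsletter send, ¬viral social-media post) = 0.005907/0.571029 ≈ 0.0103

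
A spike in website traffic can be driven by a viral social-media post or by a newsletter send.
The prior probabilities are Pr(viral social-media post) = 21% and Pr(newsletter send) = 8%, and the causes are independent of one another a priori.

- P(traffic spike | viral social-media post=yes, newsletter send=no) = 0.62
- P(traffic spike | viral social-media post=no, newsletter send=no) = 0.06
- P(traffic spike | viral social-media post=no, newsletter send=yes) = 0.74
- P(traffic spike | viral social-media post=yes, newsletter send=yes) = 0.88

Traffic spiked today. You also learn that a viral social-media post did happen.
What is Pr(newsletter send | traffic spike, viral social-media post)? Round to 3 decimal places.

P(traffic spike | viral social-media post) = 0.62·0.92 + 0.88·0.08 = 0.570400 + 0.070400 = 0.640800
Of this, 0.070400 comes from 0.88·0.08 (the newsletter send=true cases).
P(newsletter send | traffic spike, viral social-media post) = 0.070400 / 0.640800 ≈ 0.110

Pr(newsletter send | traffic spike, viral social-media post) ≈ 0.110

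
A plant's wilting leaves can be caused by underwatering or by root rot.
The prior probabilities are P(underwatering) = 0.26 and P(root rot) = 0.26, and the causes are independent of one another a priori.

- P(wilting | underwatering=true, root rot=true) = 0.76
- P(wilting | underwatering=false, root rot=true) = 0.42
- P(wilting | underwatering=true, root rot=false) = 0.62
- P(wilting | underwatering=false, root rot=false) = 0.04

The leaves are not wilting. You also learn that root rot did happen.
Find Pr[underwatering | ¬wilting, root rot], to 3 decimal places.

Enumerate both values of underwatering and weight by the priors:
  P(¬wilting | root rot) = 0.58×0.74 + 0.24×0.26
        = 0.429200 + 0.062400 = 0.491600
Configurations with underwatering contribute 0.062400, so
  P(underwatering | ¬wilting, root rot) = 0.062400 / 0.491600 ≈ 0.127

Pr[underwatering | ¬wilting, root rot] ≈ 0.127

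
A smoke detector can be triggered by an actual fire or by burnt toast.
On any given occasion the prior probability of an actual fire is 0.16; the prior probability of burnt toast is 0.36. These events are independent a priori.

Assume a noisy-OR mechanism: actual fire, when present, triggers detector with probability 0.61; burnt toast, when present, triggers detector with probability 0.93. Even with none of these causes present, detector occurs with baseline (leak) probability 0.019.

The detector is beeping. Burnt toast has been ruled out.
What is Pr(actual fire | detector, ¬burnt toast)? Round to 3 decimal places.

Pr(actual fire | detector, ¬burnt toast) ≈ 0.861

Under noisy-OR, P(detector | causes) = 1 − (1−0.019)·∏(1−qᵢ) over the active causes.
Weight on actual fire=true, given the evidence: 0.61741·0.16 = 0.098786
Normalizer over all consistent configurations: 0.019·0.84 + 0.61741·0.16 = 0.114746
P(actual fire | detector, ¬burnt toast) = 0.098786/0.114746 ≈ 0.861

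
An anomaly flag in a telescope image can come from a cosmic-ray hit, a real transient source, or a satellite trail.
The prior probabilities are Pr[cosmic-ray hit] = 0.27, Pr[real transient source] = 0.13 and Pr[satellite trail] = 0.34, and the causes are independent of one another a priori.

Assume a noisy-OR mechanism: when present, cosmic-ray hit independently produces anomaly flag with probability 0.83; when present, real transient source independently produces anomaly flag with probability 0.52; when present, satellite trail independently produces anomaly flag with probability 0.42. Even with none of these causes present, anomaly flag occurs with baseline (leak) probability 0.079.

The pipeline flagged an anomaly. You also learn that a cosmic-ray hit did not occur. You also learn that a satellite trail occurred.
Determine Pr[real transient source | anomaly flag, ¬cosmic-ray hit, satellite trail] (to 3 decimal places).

Pr[real transient source | anomaly flag, ¬cosmic-ray hit, satellite trail] ≈ 0.193

Under noisy-OR, P(anomaly flag | causes) = 1 − (1−0.079)·∏(1−qᵢ) over the active causes.
Sum P(anomaly flag|·) weighted by the priors over both values of real transient source:
  P(anomaly flag | ¬cosmic-ray hit, satellite trail) = 0.46582×0.87 + 0.743594×0.13
        = 0.405263 + 0.096667 = 0.501930
Configurations with real transient source contribute 0.096667, so
  P(real transient source | anomaly flag, ¬cosmic-ray hit, satellite trail) = 0.096667 / 0.501930 ≈ 0.193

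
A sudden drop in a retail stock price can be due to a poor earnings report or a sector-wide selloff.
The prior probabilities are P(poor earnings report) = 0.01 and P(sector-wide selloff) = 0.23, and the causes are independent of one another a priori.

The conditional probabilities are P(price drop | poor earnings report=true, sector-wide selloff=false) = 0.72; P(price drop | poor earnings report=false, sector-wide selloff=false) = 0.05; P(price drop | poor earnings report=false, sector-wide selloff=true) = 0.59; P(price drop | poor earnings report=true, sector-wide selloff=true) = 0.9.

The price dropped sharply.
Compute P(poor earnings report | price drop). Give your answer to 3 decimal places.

Enumerate the 4 (poor earnings report, sector-wide selloff) configurations and weight by the priors:
  P(price drop) = 0.05·0.99·0.77 + 0.59·0.99·0.23 + 0.72·0.01·0.77 + 0.9·0.01·0.23
        = 0.038115 + 0.134343 + 0.005544 + 0.002070 = 0.180072
Configurations with poor earnings report contribute 0.007614, so
  P(poor earnings report | price drop) = 0.007614 / 0.180072 ≈ 0.042

P(poor earnings report | price drop) ≈ 0.042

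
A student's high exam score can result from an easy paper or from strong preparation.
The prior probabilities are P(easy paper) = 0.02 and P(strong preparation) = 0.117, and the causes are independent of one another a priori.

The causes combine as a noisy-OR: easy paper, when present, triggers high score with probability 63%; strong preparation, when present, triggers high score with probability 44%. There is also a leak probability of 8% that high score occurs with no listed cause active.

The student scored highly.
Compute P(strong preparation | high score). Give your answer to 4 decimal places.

Under noisy-OR, P(high score | causes) = 1 − (1−0.08)·∏(1−qᵢ) over the active causes.
P(high score) = 0.08×0.98×0.883 + 0.4848×0.98×0.117 + 0.6596×0.02×0.883 + 0.809376×0.02×0.117 = 0.069227 + 0.055587 + 0.011649 + 0.001894 = 0.138357
Of this, 0.057481 comes from 0.055587 + 0.001894 (the strong preparation=true cases).
Hence the posterior is 0.057481/0.138357 ≈ 0.4155.

P(strong preparation | high score) ≈ 0.4155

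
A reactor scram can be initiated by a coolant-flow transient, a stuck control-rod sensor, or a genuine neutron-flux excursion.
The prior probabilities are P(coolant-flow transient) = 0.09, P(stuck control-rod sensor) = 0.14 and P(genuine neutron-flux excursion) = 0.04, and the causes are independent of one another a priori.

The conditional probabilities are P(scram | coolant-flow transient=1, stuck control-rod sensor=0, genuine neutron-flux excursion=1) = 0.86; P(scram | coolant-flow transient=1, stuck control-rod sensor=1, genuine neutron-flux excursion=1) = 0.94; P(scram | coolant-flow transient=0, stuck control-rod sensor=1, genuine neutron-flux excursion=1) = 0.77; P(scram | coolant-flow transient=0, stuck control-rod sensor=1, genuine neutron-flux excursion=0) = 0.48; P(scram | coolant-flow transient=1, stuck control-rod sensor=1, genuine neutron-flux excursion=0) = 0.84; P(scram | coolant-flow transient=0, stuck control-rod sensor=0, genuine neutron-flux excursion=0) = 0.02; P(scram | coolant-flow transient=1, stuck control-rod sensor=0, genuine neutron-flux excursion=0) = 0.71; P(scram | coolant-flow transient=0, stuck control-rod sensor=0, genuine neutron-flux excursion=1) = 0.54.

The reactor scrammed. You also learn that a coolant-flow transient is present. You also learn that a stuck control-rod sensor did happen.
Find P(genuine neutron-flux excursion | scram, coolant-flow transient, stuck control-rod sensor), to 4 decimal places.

Numerator (weight on configurations with genuine neutron-flux excursion): 0.94*0.04 = 0.037600
The normalizing constant is 0.84*0.96 + 0.94*0.04 = 0.844000
Posterior = 0.037600 / 0.844000 ≈ 0.0445

P(genuine neutron-flux excursion | scram, coolant-flow transient, stuck control-rod sensor) ≈ 0.0445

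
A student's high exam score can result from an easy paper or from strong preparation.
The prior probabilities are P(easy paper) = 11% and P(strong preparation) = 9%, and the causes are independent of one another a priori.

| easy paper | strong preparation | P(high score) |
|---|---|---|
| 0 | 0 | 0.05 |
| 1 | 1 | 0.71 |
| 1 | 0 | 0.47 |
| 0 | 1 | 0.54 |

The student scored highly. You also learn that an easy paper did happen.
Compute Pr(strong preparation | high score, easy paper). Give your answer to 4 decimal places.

Pr(strong preparation | high score, easy paper) ≈ 0.1300

P(high score | easy paper) = 0.47×0.91 + 0.71×0.09 = 0.427700 + 0.063900 = 0.491600
Restricting to configurations with strong preparation present: 0.71×0.09 = 0.063900.
So P(strong preparation | high score, easy paper) = 0.063900/0.491600 ≈ 0.1300.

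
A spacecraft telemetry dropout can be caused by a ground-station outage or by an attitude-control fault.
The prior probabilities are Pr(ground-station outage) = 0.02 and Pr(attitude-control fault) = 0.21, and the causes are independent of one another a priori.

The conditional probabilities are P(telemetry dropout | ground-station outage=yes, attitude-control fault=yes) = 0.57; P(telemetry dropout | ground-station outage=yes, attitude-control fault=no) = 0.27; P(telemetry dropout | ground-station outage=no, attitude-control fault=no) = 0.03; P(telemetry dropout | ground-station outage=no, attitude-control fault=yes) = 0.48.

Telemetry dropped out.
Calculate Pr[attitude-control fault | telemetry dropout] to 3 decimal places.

Sum P(telemetry dropout|·) weighted by the priors over the 4 (ground-station outage, attitude-control fault) configurations:
  P(telemetry dropout) = 0.03×0.98×0.79 + 0.48×0.98×0.21 + 0.27×0.02×0.79 + 0.57×0.02×0.21
        = 0.023226 + 0.098784 + 0.004266 + 0.002394 = 0.128670
Configurations with attitude-control fault contribute 0.101178, so
  P(attitude-control fault | telemetry dropout) = 0.101178 / 0.128670 ≈ 0.786

Pr[attitude-control fault | telemetry dropout] ≈ 0.786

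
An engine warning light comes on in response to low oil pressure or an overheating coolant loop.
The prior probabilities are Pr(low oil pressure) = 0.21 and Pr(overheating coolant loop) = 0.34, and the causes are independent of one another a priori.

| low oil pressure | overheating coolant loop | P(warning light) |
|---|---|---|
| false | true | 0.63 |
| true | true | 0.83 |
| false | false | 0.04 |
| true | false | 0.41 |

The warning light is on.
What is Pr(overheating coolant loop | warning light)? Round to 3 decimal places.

For the numerator, keep only overheating coolant loop=true terms: 0.169218 + 0.059262 = 0.228480
Normalizer over all consistent configurations: 0.04*0.79*0.66 + 0.63*0.79*0.34 + 0.41*0.21*0.66 + 0.83*0.21*0.34 = 0.306162
Posterior = 0.228480 / 0.306162 ≈ 0.746

Pr(overheating coolant loop | warning light) ≈ 0.746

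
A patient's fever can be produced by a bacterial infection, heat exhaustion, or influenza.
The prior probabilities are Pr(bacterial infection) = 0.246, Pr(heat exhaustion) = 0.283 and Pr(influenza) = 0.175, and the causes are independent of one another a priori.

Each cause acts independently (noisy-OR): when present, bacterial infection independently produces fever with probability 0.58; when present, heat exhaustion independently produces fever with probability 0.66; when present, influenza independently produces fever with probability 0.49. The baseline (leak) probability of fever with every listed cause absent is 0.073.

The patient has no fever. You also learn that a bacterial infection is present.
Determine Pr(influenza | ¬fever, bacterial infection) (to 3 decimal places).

Pr(influenza | ¬fever, bacterial infection) ≈ 0.098

Under noisy-OR, P(fever | causes) = 1 − (1−0.073)·∏(1−qᵢ) over the active causes.
P(¬fever | bacterial infection) = 0.38934×0.717×0.825 + 0.198563×0.717×0.175 + 0.132376×0.283×0.825 + 0.067512×0.283×0.175 = 0.230304 + 0.024915 + 0.030906 + 0.003344 = 0.289469
The influenza-present share is 0.024915 + 0.003344 = 0.028259.
P(influenza | ¬fever, bacterial infection) = 0.028259 / 0.289469 ≈ 0.098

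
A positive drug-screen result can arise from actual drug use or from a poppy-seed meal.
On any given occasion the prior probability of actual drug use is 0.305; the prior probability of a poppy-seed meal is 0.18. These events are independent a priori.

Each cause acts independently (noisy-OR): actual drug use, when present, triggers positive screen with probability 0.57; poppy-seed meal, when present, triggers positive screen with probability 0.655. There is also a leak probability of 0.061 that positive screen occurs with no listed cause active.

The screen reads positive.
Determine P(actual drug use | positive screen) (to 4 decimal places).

P(actual drug use | positive screen) ≈ 0.6220

Under noisy-OR, P(positive screen | causes) = 1 − (1−0.061)·∏(1−qᵢ) over the active causes.
Weight on actual drug use=true, given the evidence: 0.149117 + 0.047252 = 0.196369
The normalizing constant is 0.061*0.695*0.82 + 0.676045*0.695*0.18 + 0.59623*0.305*0.82 + 0.860699*0.305*0.18 = 0.315706
P(actual drug use | positive screen) = 0.196369/0.315706 ≈ 0.6220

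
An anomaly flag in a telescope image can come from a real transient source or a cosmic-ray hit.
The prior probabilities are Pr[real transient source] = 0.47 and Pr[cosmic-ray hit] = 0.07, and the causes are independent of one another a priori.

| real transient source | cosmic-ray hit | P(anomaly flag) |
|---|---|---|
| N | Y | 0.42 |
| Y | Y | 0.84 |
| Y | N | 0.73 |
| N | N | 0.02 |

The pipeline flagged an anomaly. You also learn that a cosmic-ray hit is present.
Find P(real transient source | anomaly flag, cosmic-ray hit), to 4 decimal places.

P(real transient source | anomaly flag, cosmic-ray hit) ≈ 0.6395

By total probability over both values of real transient source:
  P(anomaly flag | cosmic-ray hit) = 0.42·0.53 + 0.84·0.47
        = 0.222600 + 0.394800 = 0.617400
Keeping only the real transient source-present terms gives 0.394800, so
  P(real transient source | anomaly flag, cosmic-ray hit) = 0.394800 / 0.617400 ≈ 0.6395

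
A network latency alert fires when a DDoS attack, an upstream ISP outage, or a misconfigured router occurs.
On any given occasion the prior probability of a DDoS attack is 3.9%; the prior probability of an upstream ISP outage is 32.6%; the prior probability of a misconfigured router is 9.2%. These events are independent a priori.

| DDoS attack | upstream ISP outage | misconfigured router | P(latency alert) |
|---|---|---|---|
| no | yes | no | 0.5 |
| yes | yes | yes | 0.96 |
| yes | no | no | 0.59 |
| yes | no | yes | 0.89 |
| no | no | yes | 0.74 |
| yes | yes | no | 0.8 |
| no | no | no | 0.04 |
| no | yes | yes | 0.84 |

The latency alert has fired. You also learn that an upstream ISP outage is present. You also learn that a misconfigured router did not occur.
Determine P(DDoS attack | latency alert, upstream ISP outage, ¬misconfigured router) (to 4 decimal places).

For the numerator, keep only DDoS attack=true terms: 0.8*0.039 = 0.031200
Denominator P(latency alert | upstream ISP outage, ¬misconfigured router): 0.5*0.961 + 0.8*0.039 = 0.511700
P(DDoS attack | latency alert, upstream ISP outage, ¬misconfigured router) = 0.031200/0.511700 ≈ 0.0610

P(DDoS attack | latency alert, upstream ISP outage, ¬misconfigured router) ≈ 0.0610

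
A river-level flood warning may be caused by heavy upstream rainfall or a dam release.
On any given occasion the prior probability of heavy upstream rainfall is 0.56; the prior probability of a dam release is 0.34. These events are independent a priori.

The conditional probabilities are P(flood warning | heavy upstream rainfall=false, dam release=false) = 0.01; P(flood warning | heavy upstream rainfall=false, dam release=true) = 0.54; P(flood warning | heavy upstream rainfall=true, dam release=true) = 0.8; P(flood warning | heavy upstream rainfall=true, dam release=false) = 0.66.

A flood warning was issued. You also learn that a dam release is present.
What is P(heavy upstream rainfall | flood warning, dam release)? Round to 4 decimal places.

Weight on heavy upstream rainfall=true, given the evidence: 0.8·0.56 = 0.448000
The normalizing constant is 0.54·0.44 + 0.8·0.56 = 0.685600
Posterior = 0.448000 / 0.685600 ≈ 0.6534

P(heavy upstream rainfall | flood warning, dam release) ≈ 0.6534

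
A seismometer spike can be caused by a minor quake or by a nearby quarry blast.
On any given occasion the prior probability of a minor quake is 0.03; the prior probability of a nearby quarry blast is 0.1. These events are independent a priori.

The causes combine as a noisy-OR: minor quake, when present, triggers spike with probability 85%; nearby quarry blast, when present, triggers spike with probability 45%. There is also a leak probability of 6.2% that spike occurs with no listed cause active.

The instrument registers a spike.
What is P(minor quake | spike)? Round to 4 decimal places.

Under noisy-OR, P(spike | causes) = 1 − (1−0.062)·∏(1−qᵢ) over the active causes.
Numerator (weight on configurations with minor quake): 0.023201 + 0.002768 = 0.025969
Denominator P(spike): 0.062×0.97×0.9 + 0.4841×0.97×0.1 + 0.8593×0.03×0.9 + 0.922615×0.03×0.1 = 0.127053
Posterior = 0.025969 / 0.127053 ≈ 0.2044

P(minor quake | spike) ≈ 0.2044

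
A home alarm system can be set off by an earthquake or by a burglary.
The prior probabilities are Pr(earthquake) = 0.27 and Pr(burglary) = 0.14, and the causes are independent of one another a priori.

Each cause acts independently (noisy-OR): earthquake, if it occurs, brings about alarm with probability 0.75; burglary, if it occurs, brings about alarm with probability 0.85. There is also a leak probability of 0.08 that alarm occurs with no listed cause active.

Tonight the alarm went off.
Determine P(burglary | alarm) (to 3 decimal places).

Under noisy-OR, P(alarm | causes) = 1 − (1−0.08)·∏(1−qᵢ) over the active causes.
Weight on burglary=true, given the evidence: 0.088096 + 0.036496 = 0.124592
The normalizing constant is 0.08*0.73*0.86 + 0.862*0.73*0.14 + 0.77*0.27*0.86 + 0.9655*0.27*0.14 = 0.353610
Posterior = 0.124592 / 0.353610 ≈ 0.352

P(burglary | alarm) ≈ 0.352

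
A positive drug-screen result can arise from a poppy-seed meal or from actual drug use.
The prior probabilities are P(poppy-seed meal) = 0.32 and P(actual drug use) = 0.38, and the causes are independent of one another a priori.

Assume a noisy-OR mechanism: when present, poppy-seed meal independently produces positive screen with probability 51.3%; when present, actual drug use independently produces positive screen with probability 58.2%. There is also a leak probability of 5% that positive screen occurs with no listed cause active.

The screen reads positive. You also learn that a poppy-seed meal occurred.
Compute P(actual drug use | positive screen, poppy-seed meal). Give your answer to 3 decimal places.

P(actual drug use | positive screen, poppy-seed meal) ≈ 0.479

Under noisy-OR, P(positive screen | causes) = 1 − (1−0.05)·∏(1−qᵢ) over the active causes.
Numerator (weight on configurations with actual drug use): 0.806612×0.38 = 0.306513
The normalizing constant is 0.53735×0.62 + 0.806612×0.38 = 0.639670
Posterior = 0.306513 / 0.639670 ≈ 0.479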